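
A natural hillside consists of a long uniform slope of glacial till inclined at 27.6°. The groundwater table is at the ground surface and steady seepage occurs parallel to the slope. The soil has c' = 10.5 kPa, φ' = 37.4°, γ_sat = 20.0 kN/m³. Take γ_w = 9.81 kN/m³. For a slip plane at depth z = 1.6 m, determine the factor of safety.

With seepage parallel to the slope and the water table at the surface, the effective normal stress on the slip plane uses the buoyant unit weight γ' = γ_sat − γ_w while the driving shear stress uses γ_sat:
FS = [c' + γ' z cos²β tanφ'] / [γ_sat z sinβ cosβ]
γ' = 20.0 − 9.81 = 10.19 kN/m³
Numerator = 10.5 + 10.19·1.6·cos²27.6°·tan37.4° = 10.5 + 10.19·1.6·0.7854·0.7646 = 20.290 kPa
Denominator = 20.0·1.6·sin27.6°·cos27.6° = 20.0·1.6·0.4633·0.8862 = 13.138 kPa
FS = 20.290 / 13.138 = 1.544

FS = 1.54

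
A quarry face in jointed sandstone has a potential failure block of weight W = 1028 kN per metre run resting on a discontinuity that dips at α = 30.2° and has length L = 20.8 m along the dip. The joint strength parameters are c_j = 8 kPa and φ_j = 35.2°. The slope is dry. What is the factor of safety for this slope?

Resolving the block weight along and normal to the plane and applying the Mohr–Coulomb strength on the joint:
N' = W cosα = 1028·cos30.2° = 888.5 kN/m
Driving force T = W sinα = 1028·sin30.2° = 517.1 kN/m
Resisting force R = c_j·L + N'·tanφ_j = 8·20.8 + 888.5·tan35.2° = 166.4 + 626.7 = 793.1 kN/m
FS = R / T = 793.1 / 517.1 = 1.534

FS = 1.53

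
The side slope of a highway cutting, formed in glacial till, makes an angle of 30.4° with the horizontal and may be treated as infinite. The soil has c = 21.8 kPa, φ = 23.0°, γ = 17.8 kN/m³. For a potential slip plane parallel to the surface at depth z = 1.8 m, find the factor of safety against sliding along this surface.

For an infinite slope with a slip plane parallel to the surface (no pore pressure): FS = [c + γz cos²β tanφ] / [γz sinβ cosβ].
γz = 17.8·1.8 = 32.04 kN/m²
Numerator = 21.8 + 32.04·cos²30.4°·tan23.0° = 21.8 + 32.04·0.7439·0.4245 = 31.918 kPa
Denominator = 32.04·sin30.4°·cos30.4° = 32.04·0.5060·0.8625 = 13.984 kPa
FS = 31.918 / 13.984 = 2.282

FS = 2.28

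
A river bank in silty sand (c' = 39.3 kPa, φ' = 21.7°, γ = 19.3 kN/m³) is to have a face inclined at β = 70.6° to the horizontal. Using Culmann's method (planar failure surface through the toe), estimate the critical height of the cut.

H_c = 20.83 m

Culmann's analysis gives the critical failure plane at α_cr = (β + φ')/2 = (70.6 + 21.7)/2 = 46.1°, and the critical height
H_c = (4c'/γ) · sinβ cosφ' / [1 − cos(β − φ')]
    = (4·39.3/19.3) · sin70.6°·cos21.7° / [1 − cos(48.9°)]
    = 8.145 · 0.9432·0.9291 / [1 − 0.6574]
    = 8.145 · 0.8764 / 0.3426
    = 20.83 m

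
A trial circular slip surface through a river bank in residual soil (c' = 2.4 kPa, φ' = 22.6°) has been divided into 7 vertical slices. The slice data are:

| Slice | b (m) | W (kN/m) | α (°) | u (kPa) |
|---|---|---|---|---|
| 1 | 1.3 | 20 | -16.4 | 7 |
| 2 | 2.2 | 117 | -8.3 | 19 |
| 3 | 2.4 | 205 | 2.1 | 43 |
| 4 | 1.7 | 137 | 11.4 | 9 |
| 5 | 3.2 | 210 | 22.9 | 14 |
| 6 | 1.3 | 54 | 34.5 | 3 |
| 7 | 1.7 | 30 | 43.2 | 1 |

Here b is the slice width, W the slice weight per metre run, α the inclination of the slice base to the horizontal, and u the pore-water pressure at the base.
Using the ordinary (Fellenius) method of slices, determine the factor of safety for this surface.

Ordinary method of slices: FS = Σ[c'·Δl_i + (W_i cosα_i − u_i·Δl_i)·tanφ'] / Σ W_i sinα_i, with Δl_i = b_i / cosα_i.
Slice 1: Δl = 1.3/cos(-16.4°) = 1.355 m; N'_1 = 20·cos(-16.4°) − 7·1.355 = 9.7; c'Δl = 3.25; W sinα = -5.6
Slice 2: Δl = 2.2/cos(-8.3°) = 2.223 m; N'_2 = 117·cos(-8.3°) − 19·2.223 = 73.5; c'Δl = 5.34; W sinα = -16.9
Slice 3: Δl = 2.4/cos2.1° = 2.402 m; N'_3 = 205·cos2.1° − 43·2.402 = 101.6; c'Δl = 5.76; W sinα = 7.5
Slice 4: Δl = 1.7/cos11.4° = 1.734 m; N'_4 = 137·cos11.4° − 9·1.734 = 118.7; c'Δl = 4.16; W sinα = 27.1
Slice 5: Δl = 3.2/cos22.9° = 3.474 m; N'_5 = 210·cos22.9° − 14·3.474 = 144.8; c'Δl = 8.34; W sinα = 81.7
Slice 6: Δl = 1.3/cos34.5° = 1.577 m; N'_6 = 54·cos34.5° − 3·1.577 = 39.8; c'Δl = 3.79; W sinα = 30.6
Slice 7: Δl = 1.7/cos43.2° = 2.332 m; N'_7 = 30·cos43.2° − 1·2.332 = 19.5; c'Δl = 5.60; W sinα = 20.5
Σc'Δl = 36.2 kN/m; ΣN' = 507.6 kN/m; ΣW sinα = 144.9 kN/m
Resisting = 36.2 + 507.6·tan22.6° = 36.2 + 211.3 = 247.5 kN/m
FS = 247.5 / 144.9 = 1.708

FS = 1.71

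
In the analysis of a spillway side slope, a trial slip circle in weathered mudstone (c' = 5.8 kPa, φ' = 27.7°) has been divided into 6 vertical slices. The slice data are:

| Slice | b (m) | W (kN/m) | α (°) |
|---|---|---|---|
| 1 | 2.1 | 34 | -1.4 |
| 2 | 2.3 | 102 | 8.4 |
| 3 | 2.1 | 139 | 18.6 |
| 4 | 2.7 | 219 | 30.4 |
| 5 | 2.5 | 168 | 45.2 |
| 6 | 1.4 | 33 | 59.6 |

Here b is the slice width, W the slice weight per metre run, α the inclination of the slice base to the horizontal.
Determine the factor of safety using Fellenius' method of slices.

FS = 1.27

Ordinary method of slices: FS = Σ[c'·Δl_i + (W_i cosα_i)·tanφ'] / Σ W_i sinα_i, with Δl_i = b_i / cosα_i.
Slice 1: Δl = 2.1/cos(-1.4°) = 2.101 m; N'_1 = 34·cos(-1.4°) = 34.0; c'Δl = 12.18; W sinα = -0.8
Slice 2: Δl = 2.3/cos8.4° = 2.325 m; N'_2 = 102·cos8.4° = 100.9; c'Δl = 13.48; W sinα = 14.9
Slice 3: Δl = 2.1/cos18.6° = 2.216 m; N'_3 = 139·cos18.6° = 131.7; c'Δl = 12.85; W sinα = 44.3
Slice 4: Δl = 2.7/cos30.4° = 3.130 m; N'_4 = 219·cos30.4° = 188.9; c'Δl = 18.16; W sinα = 110.8
Slice 5: Δl = 2.5/cos45.2° = 3.548 m; N'_5 = 168·cos45.2° = 118.4; c'Δl = 20.58; W sinα = 119.2
Slice 6: Δl = 1.4/cos59.6° = 2.767 m; N'_6 = 33·cos59.6° = 16.7; c'Δl = 16.05; W sinα = 28.5
Σc'Δl = 93.3 kN/m; ΣN' = 590.6 kN/m; ΣW sinα = 316.9 kN/m
Resisting = 93.3 + 590.6·tan27.7° = 93.3 + 310.1 = 403.4 kN/m
FS = 403.4 / 316.9 = 1.273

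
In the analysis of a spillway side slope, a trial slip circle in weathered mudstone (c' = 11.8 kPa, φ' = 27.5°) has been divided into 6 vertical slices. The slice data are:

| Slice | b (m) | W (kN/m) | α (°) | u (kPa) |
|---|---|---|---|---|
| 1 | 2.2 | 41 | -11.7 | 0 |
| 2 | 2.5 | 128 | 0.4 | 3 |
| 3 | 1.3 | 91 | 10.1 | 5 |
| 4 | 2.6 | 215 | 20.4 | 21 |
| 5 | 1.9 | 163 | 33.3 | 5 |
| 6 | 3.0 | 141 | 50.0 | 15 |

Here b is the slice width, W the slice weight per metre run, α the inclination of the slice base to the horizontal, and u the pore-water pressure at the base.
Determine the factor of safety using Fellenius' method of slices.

FS = 1.65

Ordinary method of slices: FS = Σ[c'·Δl_i + (W_i cosα_i − u_i·Δl_i)·tanφ'] / Σ W_i sinα_i, with Δl_i = b_i / cosα_i.
Slice 1: Δl = 2.2/cos(-11.7°) = 2.247 m; N'_1 = 41·cos(-11.7°) − 0·2.247 = 40.1; c'Δl = 26.51; W sinα = -8.3
Slice 2: Δl = 2.5/cos0.4° = 2.500 m; N'_2 = 128·cos0.4° − 3·2.500 = 120.5; c'Δl = 29.50; W sinα = 0.9
Slice 3: Δl = 1.3/cos10.1° = 1.320 m; N'_3 = 91·cos10.1° − 5·1.320 = 83.0; c'Δl = 15.58; W sinα = 16.0
Slice 4: Δl = 2.6/cos20.4° = 2.774 m; N'_4 = 215·cos20.4° − 21·2.774 = 143.3; c'Δl = 32.73; W sinα = 74.9
Slice 5: Δl = 1.9/cos33.3° = 2.273 m; N'_5 = 163·cos33.3° − 5·2.273 = 124.9; c'Δl = 26.82; W sinα = 89.5
Slice 6: Δl = 3.0/cos50.0° = 4.667 m; N'_6 = 141·cos50.0° − 15·4.667 = 20.6; c'Δl = 55.07; W sinα = 108.0
Σc'Δl = 186.2 kN/m; ΣN' = 532.4 kN/m; ΣW sinα = 281.0 kN/m
Resisting = 186.2 + 532.4·tan27.5° = 186.2 + 277.1 = 463.4 kN/m
FS = 463.4 / 281.0 = 1.649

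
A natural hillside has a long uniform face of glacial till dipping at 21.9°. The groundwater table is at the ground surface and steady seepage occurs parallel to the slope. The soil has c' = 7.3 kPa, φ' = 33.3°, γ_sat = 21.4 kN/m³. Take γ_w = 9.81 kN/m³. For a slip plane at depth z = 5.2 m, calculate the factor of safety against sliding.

With seepage parallel to the slope and the water table at the surface, the effective normal stress on the slip plane uses the buoyant unit weight γ' = γ_sat − γ_w while the driving shear stress uses γ_sat:
FS = [c' + γ' z cos²β tanφ'] / [γ_sat z sinβ cosβ]
γ' = 21.4 − 9.81 = 11.59 kN/m³
Numerator = 7.3 + 11.59·5.2·cos²21.9°·tan33.3° = 7.3 + 11.59·5.2·0.8609·0.6569 = 41.381 kPa
Denominator = 21.4·5.2·sin21.9°·cos21.9° = 21.4·5.2·0.3730·0.9278 = 38.511 kPa
FS = 41.381 / 38.511 = 1.075

FS = 1.07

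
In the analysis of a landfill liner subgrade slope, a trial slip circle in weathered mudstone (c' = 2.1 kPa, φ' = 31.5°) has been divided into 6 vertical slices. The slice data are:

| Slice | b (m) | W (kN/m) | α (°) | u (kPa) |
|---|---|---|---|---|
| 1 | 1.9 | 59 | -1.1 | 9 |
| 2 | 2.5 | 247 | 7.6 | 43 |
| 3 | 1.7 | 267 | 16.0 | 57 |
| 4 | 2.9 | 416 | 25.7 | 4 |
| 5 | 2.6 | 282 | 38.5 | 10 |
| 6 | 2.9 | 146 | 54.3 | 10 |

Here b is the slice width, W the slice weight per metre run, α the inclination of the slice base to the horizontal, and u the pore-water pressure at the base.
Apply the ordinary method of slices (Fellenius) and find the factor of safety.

FS = 1.04

Ordinary method of slices: FS = Σ[c'·Δl_i + (W_i cosα_i − u_i·Δl_i)·tanφ'] / Σ W_i sinα_i, with Δl_i = b_i / cosα_i.
Slice 1: Δl = 1.9/cos(-1.1°) = 1.900 m; N'_1 = 59·cos(-1.1°) − 9·1.900 = 41.9; c'Δl = 3.99; W sinα = -1.1
Slice 2: Δl = 2.5/cos7.6° = 2.522 m; N'_2 = 247·cos7.6° − 43·2.522 = 136.4; c'Δl = 5.30; W sinα = 32.7
Slice 3: Δl = 1.7/cos16.0° = 1.769 m; N'_3 = 267·cos16.0° − 57·1.769 = 155.9; c'Δl = 3.71; W sinα = 73.6
Slice 4: Δl = 2.9/cos25.7° = 3.218 m; N'_4 = 416·cos25.7° − 4·3.218 = 362.0; c'Δl = 6.76; W sinα = 180.4
Slice 5: Δl = 2.6/cos38.5° = 3.322 m; N'_5 = 282·cos38.5° − 10·3.322 = 187.5; c'Δl = 6.98; W sinα = 175.5
Slice 6: Δl = 2.9/cos54.3° = 4.970 m; N'_6 = 146·cos54.3° − 10·4.970 = 35.5; c'Δl = 10.44; W sinα = 118.6
Σc'Δl = 37.2 kN/m; ΣN' = 919.1 kN/m; ΣW sinα = 579.6 kN/m
Resisting = 37.2 + 919.1·tan31.5° = 37.2 + 563.2 = 600.4 kN/m
FS = 600.4 / 579.6 = 1.036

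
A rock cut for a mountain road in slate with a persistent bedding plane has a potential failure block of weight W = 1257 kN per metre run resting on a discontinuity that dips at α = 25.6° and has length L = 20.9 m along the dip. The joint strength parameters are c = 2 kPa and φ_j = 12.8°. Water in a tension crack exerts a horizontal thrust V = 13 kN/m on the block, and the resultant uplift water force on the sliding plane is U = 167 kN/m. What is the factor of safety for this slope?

Resolving the block weight along and normal to the plane and applying the Mohr–Coulomb strength on the joint:
N' = W cosα − U − V sinα = 1257·cos25.6° − 167 − 13·sin25.6° = 961.0 kN/m
Driving force T = W sinα + V cosα = 1257·sin25.6° + 13·cos25.6° = 554.9 kN/m
Resisting force R = c·L + N'·tanφ_j = 2·20.9 + 961.0·tan12.8° = 41.8 + 218.3 = 260.1 kN/m
FS = R / T = 260.1 / 554.9 = 0.469

FS = 0.47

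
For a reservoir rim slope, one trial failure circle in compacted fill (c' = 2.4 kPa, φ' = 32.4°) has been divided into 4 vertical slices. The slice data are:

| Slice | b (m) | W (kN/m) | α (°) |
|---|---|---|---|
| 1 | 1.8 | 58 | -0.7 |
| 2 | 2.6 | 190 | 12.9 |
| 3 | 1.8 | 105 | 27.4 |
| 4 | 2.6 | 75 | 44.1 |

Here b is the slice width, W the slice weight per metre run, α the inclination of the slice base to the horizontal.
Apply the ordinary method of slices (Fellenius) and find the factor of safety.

Ordinary method of slices: FS = Σ[c'·Δl_i + (W_i cosα_i)·tanφ'] / Σ W_i sinα_i, with Δl_i = b_i / cosα_i.
Slice 1: Δl = 1.8/cos(-0.7°) = 1.800 m; N'_1 = 58·cos(-0.7°) = 58.0; c'Δl = 4.32; W sinα = -0.7
Slice 2: Δl = 2.6/cos12.9° = 2.667 m; N'_2 = 190·cos12.9° = 185.2; c'Δl = 6.40; W sinα = 42.4
Slice 3: Δl = 1.8/cos27.4° = 2.027 m; N'_3 = 105·cos27.4° = 93.2; c'Δl = 4.87; W sinα = 48.3
Slice 4: Δl = 2.6/cos44.1° = 3.621 m; N'_4 = 75·cos44.1° = 53.9; c'Δl = 8.69; W sinα = 52.2
Σc'Δl = 24.3 kN/m; ΣN' = 390.3 kN/m; ΣW sinα = 142.2 kN/m
Resisting = 24.3 + 390.3·tan32.4° = 24.3 + 247.7 = 272.0 kN/m
FS = 272.0 / 142.2 = 1.912

FS = 1.91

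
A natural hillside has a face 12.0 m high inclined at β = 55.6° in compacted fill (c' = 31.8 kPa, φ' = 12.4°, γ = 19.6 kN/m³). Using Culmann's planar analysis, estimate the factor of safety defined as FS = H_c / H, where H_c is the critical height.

FS = 1.61

H_c = (4c'/γ) · sinβ cosφ' / [1 − cos(β − φ')]
    = (4·31.8/19.6) · sin55.6°·cos12.4° / [1 − cos43.2°]
    = 6.490 · 0.8059 / 0.2710 = 19.30 m
FS = H_c / H = 19.30 / 12.0 = 1.608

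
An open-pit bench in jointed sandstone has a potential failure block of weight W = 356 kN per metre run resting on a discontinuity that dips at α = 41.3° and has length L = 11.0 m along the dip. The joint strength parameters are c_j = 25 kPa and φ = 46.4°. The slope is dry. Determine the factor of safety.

Resolving the block weight along and normal to the plane and applying the Mohr–Coulomb strength on the joint:
N' = W cosα = 356·cos41.3° = 267.5 kN/m
Driving force T = W sinα = 356·sin41.3° = 235.0 kN/m
Resisting force R = c_j·L + N'·tanφ = 25·11.0 + 267.5·tan46.4° = 275.0 + 280.9 = 555.9 kN/m
FS = R / T = 555.9 / 235.0 = 2.366

FS = 2.37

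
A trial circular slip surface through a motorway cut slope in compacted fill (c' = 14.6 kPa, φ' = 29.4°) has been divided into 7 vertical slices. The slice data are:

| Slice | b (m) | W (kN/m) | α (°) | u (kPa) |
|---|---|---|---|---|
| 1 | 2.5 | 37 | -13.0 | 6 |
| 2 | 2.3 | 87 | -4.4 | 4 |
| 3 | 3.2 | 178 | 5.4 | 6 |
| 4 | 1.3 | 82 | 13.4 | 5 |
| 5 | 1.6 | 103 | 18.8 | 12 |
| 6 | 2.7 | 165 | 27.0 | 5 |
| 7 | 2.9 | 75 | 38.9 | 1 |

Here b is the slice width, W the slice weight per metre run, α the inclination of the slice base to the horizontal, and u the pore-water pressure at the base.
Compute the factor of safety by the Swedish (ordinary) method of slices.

FS = 3.38

Ordinary method of slices: FS = Σ[c'·Δl_i + (W_i cosα_i − u_i·Δl_i)·tanφ'] / Σ W_i sinα_i, with Δl_i = b_i / cosα_i.
Slice 1: Δl = 2.5/cos(-13.0°) = 2.566 m; N'_1 = 37·cos(-13.0°) − 6·2.566 = 20.7; c'Δl = 37.46; W sinα = -8.3
Slice 2: Δl = 2.3/cos(-4.4°) = 2.307 m; N'_2 = 87·cos(-4.4°) − 4·2.307 = 77.5; c'Δl = 33.68; W sinα = -6.7
Slice 3: Δl = 3.2/cos5.4° = 3.214 m; N'_3 = 178·cos5.4° − 6·3.214 = 157.9; c'Δl = 46.93; W sinα = 16.8
Slice 4: Δl = 1.3/cos13.4° = 1.336 m; N'_4 = 82·cos13.4° − 5·1.336 = 73.1; c'Δl = 19.51; W sinα = 19.0
Slice 5: Δl = 1.6/cos18.8° = 1.690 m; N'_5 = 103·cos18.8° − 12·1.690 = 77.2; c'Δl = 24.68; W sinα = 33.2
Slice 6: Δl = 2.7/cos27.0° = 3.030 m; N'_6 = 165·cos27.0° − 5·3.030 = 131.9; c'Δl = 44.24; W sinα = 74.9
Slice 7: Δl = 2.9/cos38.9° = 3.726 m; N'_7 = 75·cos38.9° − 1·3.726 = 54.6; c'Δl = 54.40; W sinα = 47.1
Σc'Δl = 260.9 kN/m; ΣN' = 592.9 kN/m; ΣW sinα = 176.0 kN/m
Resisting = 260.9 + 592.9·tan29.4° = 260.9 + 334.1 = 595.0 kN/m
FS = 595.0 / 176.0 = 3.381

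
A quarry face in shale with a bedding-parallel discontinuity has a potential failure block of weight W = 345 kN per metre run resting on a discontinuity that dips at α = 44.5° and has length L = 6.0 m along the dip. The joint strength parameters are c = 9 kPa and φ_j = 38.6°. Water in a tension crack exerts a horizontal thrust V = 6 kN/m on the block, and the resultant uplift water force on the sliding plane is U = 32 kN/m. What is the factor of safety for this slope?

FS = 0.90

Resolving the block weight along and normal to the plane and applying the Mohr–Coulomb strength on the joint:
N' = W cosα − U − V sinα = 345·cos44.5° − 32 − 6·sin44.5° = 209.9 kN/m
Driving force T = W sinα + V cosα = 345·sin44.5° + 6·cos44.5° = 246.1 kN/m
Resisting force R = c·L + N'·tanφ_j = 9·6.0 + 209.9·tan38.6° = 54.0 + 167.5 = 221.5 kN/m
FS = R / T = 221.5 / 246.1 = 0.900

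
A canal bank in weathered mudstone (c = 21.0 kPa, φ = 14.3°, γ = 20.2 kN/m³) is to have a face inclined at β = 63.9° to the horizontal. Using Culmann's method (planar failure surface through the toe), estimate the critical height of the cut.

Culmann's analysis gives the critical failure plane at α_cr = (β + φ)/2 = (63.9 + 14.3)/2 = 39.1°, and the critical height
H_c = (4c/γ) · sinβ cosφ / [1 − cos(β − φ)]
    = (4·21.0/20.2) · sin63.9°·cos14.3° / [1 − cos(49.6°)]
    = 4.158 · 0.8980·0.9690 / [1 − 0.6481]
    = 4.158 · 0.8702 / 0.3519
    = 10.28 m

H_c = 10.28 m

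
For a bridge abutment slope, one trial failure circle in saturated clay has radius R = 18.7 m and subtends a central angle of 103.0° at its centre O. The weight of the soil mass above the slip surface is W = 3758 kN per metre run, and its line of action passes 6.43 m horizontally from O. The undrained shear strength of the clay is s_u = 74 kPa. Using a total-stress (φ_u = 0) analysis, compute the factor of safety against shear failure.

Taking moments about the centre O, the resisting moment is provided by the undrained shear strength acting along the arc:
Arc length L_a = R·θ = 18.7·(103.0°·π/180) = 18.7·1.7977 = 33.62 m
M_R = s_u·L_a·R = 74·33.62·18.7 = 46518.9 kN·m/m
M_D = W·d = 3758·6.43 = 24163.9 kN·m/m
FS = M_R / M_D = 46518.9 / 24163.9 = 1.925

FS = 1.93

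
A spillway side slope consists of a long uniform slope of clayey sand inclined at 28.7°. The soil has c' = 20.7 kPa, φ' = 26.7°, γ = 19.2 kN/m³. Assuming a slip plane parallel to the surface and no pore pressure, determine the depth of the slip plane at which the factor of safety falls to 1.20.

Setting FS = 1.20 in FS = [c' + γz cos²β tanφ'] / [γz sinβ cosβ] and solving for z:
z = c' / [γ cosβ (FS·sinβ − cosβ·tanφ')]
  = 20.7 / [19.2·cos28.7°·(1.20·sin28.7° − cos28.7°·tan26.7°)]
  = 20.7 / [19.2·0.8771·(1.20·0.4802 − 0.8771·0.5029)]
  = 20.7 / 2.2754 = 9.097 m

z = 9.10 m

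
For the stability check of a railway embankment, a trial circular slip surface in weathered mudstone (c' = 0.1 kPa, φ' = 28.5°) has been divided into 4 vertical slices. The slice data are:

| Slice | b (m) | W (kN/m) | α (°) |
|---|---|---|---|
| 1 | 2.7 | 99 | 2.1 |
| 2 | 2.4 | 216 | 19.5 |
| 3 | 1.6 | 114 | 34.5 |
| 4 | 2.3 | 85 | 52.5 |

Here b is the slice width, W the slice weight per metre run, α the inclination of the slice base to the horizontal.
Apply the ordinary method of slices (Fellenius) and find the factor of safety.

Ordinary method of slices: FS = Σ[c'·Δl_i + (W_i cosα_i)·tanφ'] / Σ W_i sinα_i, with Δl_i = b_i / cosα_i.
Slice 1: Δl = 2.7/cos2.1° = 2.702 m; N'_1 = 99·cos2.1° = 98.9; c'Δl = 0.27; W sinα = 3.6
Slice 2: Δl = 2.4/cos19.5° = 2.546 m; N'_2 = 216·cos19.5° = 203.6; c'Δl = 0.25; W sinα = 72.1
Slice 3: Δl = 1.6/cos34.5° = 1.941 m; N'_3 = 114·cos34.5° = 94.0; c'Δl = 0.19; W sinα = 64.6
Slice 4: Δl = 2.3/cos52.5° = 3.778 m; N'_4 = 85·cos52.5° = 51.7; c'Δl = 0.38; W sinα = 67.4
Σc'Δl = 1.1 kN/m; ΣN' = 448.2 kN/m; ΣW sinα = 207.7 kN/m
Resisting = 1.1 + 448.2·tan28.5° = 1.1 + 243.4 = 244.5 kN/m
FS = 244.5 / 207.7 = 1.177

FS = 1.18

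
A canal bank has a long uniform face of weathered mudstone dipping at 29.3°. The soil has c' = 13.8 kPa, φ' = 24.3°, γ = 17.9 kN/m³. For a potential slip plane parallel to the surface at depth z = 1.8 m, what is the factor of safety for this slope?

FS = 1.81

For an infinite slope with a slip plane parallel to the surface (no pore pressure): FS = [c' + γz cos²β tanφ'] / [γz sinβ cosβ].
γz = 17.9·1.8 = 32.22 kN/m²
Numerator = 13.8 + 32.22·cos²29.3°·tan24.3° = 13.8 + 32.22·0.7605·0.4515 = 24.864 kPa
Denominator = 32.22·sin29.3°·cos29.3° = 32.22·0.4894·0.8721 = 13.751 kPa
FS = 24.864 / 13.751 = 1.808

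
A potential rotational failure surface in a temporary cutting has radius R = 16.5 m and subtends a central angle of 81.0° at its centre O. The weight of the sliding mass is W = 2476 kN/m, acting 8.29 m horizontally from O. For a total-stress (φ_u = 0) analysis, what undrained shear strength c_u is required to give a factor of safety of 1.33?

c_u = 70.9 kPa

FS = c_u·L_a·R / (W·d), so c_u = FS·W·d / (L_a·R).
Arc length L_a = R·θ = 16.5·(81.0°·π/180) = 16.5·1.4137 = 23.33 m
c_u = 1.33·2476·8.29 / (23.33·16.5) = 27299.6 / 384.88 = 70.93 kPa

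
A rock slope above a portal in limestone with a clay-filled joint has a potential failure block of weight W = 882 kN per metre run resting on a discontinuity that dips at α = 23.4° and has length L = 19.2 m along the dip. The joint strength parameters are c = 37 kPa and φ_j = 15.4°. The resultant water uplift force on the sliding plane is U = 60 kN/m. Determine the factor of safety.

FS = 2.62

Resolving the block weight along and normal to the plane and applying the Mohr–Coulomb strength on the joint:
N' = W cosα − U = 882·cos23.4° − 60 = 749.5 kN/m
Driving force T = W sinα = 882·sin23.4° = 350.3 kN/m
Resisting force R = c·L + N'·tanφ_j = 37·19.2 + 749.5·tan15.4° = 710.4 + 206.4 = 916.8 kN/m
FS = R / T = 916.8 / 350.3 = 2.617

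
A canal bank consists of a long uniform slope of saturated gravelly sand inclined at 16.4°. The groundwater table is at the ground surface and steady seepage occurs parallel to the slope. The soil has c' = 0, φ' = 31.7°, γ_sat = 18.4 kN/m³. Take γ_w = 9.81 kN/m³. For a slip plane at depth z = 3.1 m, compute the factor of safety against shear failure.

FS = 0.98

With seepage parallel to the slope and the water table at the surface, the effective normal stress on the slip plane uses the buoyant unit weight γ' = γ_sat − γ_w while the driving shear stress uses γ_sat:
FS = [c' + γ' z cos²β tanφ'] / [γ_sat z sinβ cosβ]
(For c' = 0 this reduces to FS = (γ'/γ_sat)·tanφ'/tanβ.)
γ' = 18.4 − 9.81 = 8.59 kN/m³
Numerator = 0.0 + 8.59·3.1·cos²16.4°·tan31.7° = 0.0 + 8.59·3.1·0.9203·0.6176 = 15.135 kPa
Denominator = 18.4·3.1·sin16.4°·cos16.4° = 18.4·3.1·0.2823·0.9593 = 15.450 kPa
FS = 15.135 / 15.450 = 0.980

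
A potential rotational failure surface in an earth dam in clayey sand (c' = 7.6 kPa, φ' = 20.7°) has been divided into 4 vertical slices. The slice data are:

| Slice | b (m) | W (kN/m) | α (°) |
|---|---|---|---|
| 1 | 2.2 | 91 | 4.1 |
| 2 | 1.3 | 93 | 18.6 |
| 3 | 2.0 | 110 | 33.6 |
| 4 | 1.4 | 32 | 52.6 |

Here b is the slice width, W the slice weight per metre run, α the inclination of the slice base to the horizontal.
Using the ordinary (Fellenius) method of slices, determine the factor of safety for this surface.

Ordinary method of slices: FS = Σ[c'·Δl_i + (W_i cosα_i)·tanφ'] / Σ W_i sinα_i, with Δl_i = b_i / cosα_i.
Slice 1: Δl = 2.2/cos4.1° = 2.206 m; N'_1 = 91·cos4.1° = 90.8; c'Δl = 16.76; W sinα = 6.5
Slice 2: Δl = 1.3/cos18.6° = 1.372 m; N'_2 = 93·cos18.6° = 88.1; c'Δl = 10.42; W sinα = 29.7
Slice 3: Δl = 2.0/cos33.6° = 2.401 m; N'_3 = 110·cos33.6° = 91.6; c'Δl = 18.25; W sinα = 60.9
Slice 4: Δl = 1.4/cos52.6° = 2.305 m; N'_4 = 32·cos52.6° = 19.4; c'Δl = 17.52; W sinα = 25.4
Σc'Δl = 63.0 kN/m; ΣN' = 290.0 kN/m; ΣW sinα = 122.5 kN/m
Resisting = 63.0 + 290.0·tan20.7° = 63.0 + 109.6 = 172.5 kN/m
FS = 172.5 / 122.5 = 1.409

FS = 1.41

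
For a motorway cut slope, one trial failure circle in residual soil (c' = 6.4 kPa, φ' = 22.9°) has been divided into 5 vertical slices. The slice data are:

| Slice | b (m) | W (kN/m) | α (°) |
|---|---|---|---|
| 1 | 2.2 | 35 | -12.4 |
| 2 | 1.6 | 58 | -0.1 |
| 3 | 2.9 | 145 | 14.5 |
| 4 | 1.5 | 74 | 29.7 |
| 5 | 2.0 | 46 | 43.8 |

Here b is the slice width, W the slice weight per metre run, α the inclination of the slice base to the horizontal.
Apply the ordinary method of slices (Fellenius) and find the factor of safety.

FS = 2.18

Ordinary method of slices: FS = Σ[c'·Δl_i + (W_i cosα_i)·tanφ'] / Σ W_i sinα_i, with Δl_i = b_i / cosα_i.
Slice 1: Δl = 2.2/cos(-12.4°) = 2.253 m; N'_1 = 35·cos(-12.4°) = 34.2; c'Δl = 14.42; W sinα = -7.5
Slice 2: Δl = 1.6/cos(-0.1°) = 1.600 m; N'_2 = 58·cos(-0.1°) = 58.0; c'Δl = 10.24; W sinα = -0.1
Slice 3: Δl = 2.9/cos14.5° = 2.995 m; N'_3 = 145·cos14.5° = 140.4; c'Δl = 19.17; W sinα = 36.3
Slice 4: Δl = 1.5/cos29.7° = 1.727 m; N'_4 = 74·cos29.7° = 64.3; c'Δl = 11.05; W sinα = 36.7
Slice 5: Δl = 2.0/cos43.8° = 2.771 m; N'_5 = 46·cos43.8° = 33.2; c'Δl = 17.73; W sinα = 31.8
Σc'Δl = 72.6 kN/m; ΣN' = 330.0 kN/m; ΣW sinα = 97.2 kN/m
Resisting = 72.6 + 330.0·tan22.9° = 72.6 + 139.4 = 212.0 kN/m
FS = 212.0 / 97.2 = 2.182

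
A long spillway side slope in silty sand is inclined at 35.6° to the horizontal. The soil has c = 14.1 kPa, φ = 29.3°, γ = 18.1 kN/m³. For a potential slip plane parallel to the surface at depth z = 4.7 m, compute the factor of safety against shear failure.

For an infinite slope with a slip plane parallel to the surface (no pore pressure): FS = [c + γz cos²β tanφ] / [γz sinβ cosβ].
γz = 18.1·4.7 = 85.07 kN/m²
Numerator = 14.1 + 85.07·cos²35.6°·tan29.3° = 14.1 + 85.07·0.6611·0.5612 = 45.662 kPa
Denominator = 85.07·sin35.6°·cos35.6° = 85.07·0.5821·0.8131 = 40.266 kPa
FS = 45.662 / 40.266 = 1.134

FS = 1.13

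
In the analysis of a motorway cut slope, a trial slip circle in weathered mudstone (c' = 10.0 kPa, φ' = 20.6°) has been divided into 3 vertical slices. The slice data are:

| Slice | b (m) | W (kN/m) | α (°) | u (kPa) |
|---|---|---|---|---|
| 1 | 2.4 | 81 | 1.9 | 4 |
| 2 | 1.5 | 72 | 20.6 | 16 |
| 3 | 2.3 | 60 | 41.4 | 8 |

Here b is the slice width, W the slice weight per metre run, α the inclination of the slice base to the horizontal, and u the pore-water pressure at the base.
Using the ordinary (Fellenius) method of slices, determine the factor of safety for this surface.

Ordinary method of slices: FS = Σ[c'·Δl_i + (W_i cosα_i − u_i·Δl_i)·tanφ'] / Σ W_i sinα_i, with Δl_i = b_i / cosα_i.
Slice 1: Δl = 2.4/cos1.9° = 2.401 m; N'_1 = 81·cos1.9° − 4·2.401 = 71.4; c'Δl = 24.01; W sinα = 2.7
Slice 2: Δl = 1.5/cos20.6° = 1.602 m; N'_2 = 72·cos20.6° − 16·1.602 = 41.8; c'Δl = 16.02; W sinα = 25.3
Slice 3: Δl = 2.3/cos41.4° = 3.066 m; N'_3 = 60·cos41.4° − 8·3.066 = 20.5; c'Δl = 30.66; W sinα = 39.7
Σc'Δl = 70.7 kN/m; ΣN' = 133.6 kN/m; ΣW sinα = 67.7 kN/m
Resisting = 70.7 + 133.6·tan20.6° = 70.7 + 50.2 = 120.9 kN/m
FS = 120.9 / 67.7 = 1.786

FS = 1.79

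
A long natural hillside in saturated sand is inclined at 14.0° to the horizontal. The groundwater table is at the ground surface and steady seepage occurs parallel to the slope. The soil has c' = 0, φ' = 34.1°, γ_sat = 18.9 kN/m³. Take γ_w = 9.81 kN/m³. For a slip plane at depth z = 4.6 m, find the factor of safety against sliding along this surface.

FS = 1.31

With seepage parallel to the slope and the water table at the surface, the effective normal stress on the slip plane uses the buoyant unit weight γ' = γ_sat − γ_w while the driving shear stress uses γ_sat:
FS = [c' + γ' z cos²β tanφ'] / [γ_sat z sinβ cosβ]
(For c' = 0 this reduces to FS = (γ'/γ_sat)·tanφ'/tanβ.)
γ' = 18.9 − 9.81 = 9.09 kN/m³
Numerator = 0.0 + 9.09·4.6·cos²14.0°·tan34.1° = 0.0 + 9.09·4.6·0.9415·0.6771 = 26.653 kPa
Denominator = 18.9·4.6·sin14.0°·cos14.0° = 18.9·4.6·0.2419·0.9703 = 20.408 kPa
FS = 26.653 / 20.408 = 1.306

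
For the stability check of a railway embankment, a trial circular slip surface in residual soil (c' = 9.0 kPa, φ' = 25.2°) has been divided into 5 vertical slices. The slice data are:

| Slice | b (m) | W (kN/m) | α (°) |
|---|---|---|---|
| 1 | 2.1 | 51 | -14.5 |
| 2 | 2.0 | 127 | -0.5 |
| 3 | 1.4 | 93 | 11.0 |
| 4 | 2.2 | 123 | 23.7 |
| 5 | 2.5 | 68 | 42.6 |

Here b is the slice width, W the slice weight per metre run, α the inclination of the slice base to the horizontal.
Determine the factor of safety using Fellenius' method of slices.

FS = 3.07

Ordinary method of slices: FS = Σ[c'·Δl_i + (W_i cosα_i)·tanφ'] / Σ W_i sinα_i, with Δl_i = b_i / cosα_i.
Slice 1: Δl = 2.1/cos(-14.5°) = 2.169 m; N'_1 = 51·cos(-14.5°) = 49.4; c'Δl = 19.52; W sinα = -12.8
Slice 2: Δl = 2.0/cos(-0.5°) = 2.000 m; N'_2 = 127·cos(-0.5°) = 127.0; c'Δl = 18.00; W sinα = -1.1
Slice 3: Δl = 1.4/cos11.0° = 1.426 m; N'_3 = 93·cos11.0° = 91.3; c'Δl = 12.84; W sinα = 17.7
Slice 4: Δl = 2.2/cos23.7° = 2.403 m; N'_4 = 123·cos23.7° = 112.6; c'Δl = 21.62; W sinα = 49.4
Slice 5: Δl = 2.5/cos42.6° = 3.396 m; N'_5 = 68·cos42.6° = 50.1; c'Δl = 30.57; W sinα = 46.0
Σc'Δl = 102.5 kN/m; ΣN' = 430.3 kN/m; ΣW sinα = 99.3 kN/m
Resisting = 102.5 + 430.3·tan25.2° = 102.5 + 202.5 = 305.1 kN/m
FS = 305.1 / 99.3 = 3.071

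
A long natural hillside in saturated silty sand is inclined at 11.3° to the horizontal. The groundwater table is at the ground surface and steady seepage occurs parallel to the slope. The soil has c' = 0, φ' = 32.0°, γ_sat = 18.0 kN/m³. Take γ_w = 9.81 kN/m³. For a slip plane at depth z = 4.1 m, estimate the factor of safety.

With seepage parallel to the slope and the water table at the surface, the effective normal stress on the slip plane uses the buoyant unit weight γ' = γ_sat − γ_w while the driving shear stress uses γ_sat:
FS = [c' + γ' z cos²β tanφ'] / [γ_sat z sinβ cosβ]
(For c' = 0 this reduces to FS = (γ'/γ_sat)·tanφ'/tanβ.)
γ' = 18.0 − 9.81 = 8.19 kN/m³
Numerator = 0.0 + 8.19·4.1·cos²11.3°·tan32.0° = 0.0 + 8.19·4.1·0.9616·0.6249 = 20.177 kPa
Denominator = 18.0·4.1·sin11.3°·cos11.3° = 18.0·4.1·0.1959·0.9806 = 14.180 kPa
FS = 20.177 / 14.180 = 1.423

FS = 1.42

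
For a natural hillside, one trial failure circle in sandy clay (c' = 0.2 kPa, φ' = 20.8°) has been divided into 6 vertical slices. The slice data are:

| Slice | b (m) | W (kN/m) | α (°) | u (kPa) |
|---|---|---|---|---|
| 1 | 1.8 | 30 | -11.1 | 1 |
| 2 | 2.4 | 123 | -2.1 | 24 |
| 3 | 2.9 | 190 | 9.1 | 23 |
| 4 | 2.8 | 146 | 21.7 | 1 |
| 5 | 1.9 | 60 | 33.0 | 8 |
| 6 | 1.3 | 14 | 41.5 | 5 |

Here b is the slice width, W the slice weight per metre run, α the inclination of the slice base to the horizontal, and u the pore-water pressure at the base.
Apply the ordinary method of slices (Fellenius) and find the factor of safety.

FS = 1.27

Ordinary method of slices: FS = Σ[c'·Δl_i + (W_i cosα_i − u_i·Δl_i)·tanφ'] / Σ W_i sinα_i, with Δl_i = b_i / cosα_i.
Slice 1: Δl = 1.8/cos(-11.1°) = 1.834 m; N'_1 = 30·cos(-11.1°) − 1·1.834 = 27.6; c'Δl = 0.37; W sinα = -5.8
Slice 2: Δl = 2.4/cos(-2.1°) = 2.402 m; N'_2 = 123·cos(-2.1°) − 24·2.402 = 65.3; c'Δl = 0.48; W sinα = -4.5
Slice 3: Δl = 2.9/cos9.1° = 2.937 m; N'_3 = 190·cos9.1° − 23·2.937 = 120.1; c'Δl = 0.59; W sinα = 30.1
Slice 4: Δl = 2.8/cos21.7° = 3.014 m; N'_4 = 146·cos21.7° − 1·3.014 = 132.6; c'Δl = 0.60; W sinα = 54.0
Slice 5: Δl = 1.9/cos33.0° = 2.265 m; N'_5 = 60·cos33.0° − 8·2.265 = 32.2; c'Δl = 0.45; W sinα = 32.7
Slice 6: Δl = 1.3/cos41.5° = 1.736 m; N'_6 = 14·cos41.5° − 5·1.736 = 1.8; c'Δl = 0.35; W sinα = 9.3
Σc'Δl = 2.8 kN/m; ΣN' = 379.6 kN/m; ΣW sinα = 115.7 kN/m
Resisting = 2.8 + 379.6·tan20.8° = 2.8 + 144.2 = 147.0 kN/m
FS = 147.0 / 115.7 = 1.271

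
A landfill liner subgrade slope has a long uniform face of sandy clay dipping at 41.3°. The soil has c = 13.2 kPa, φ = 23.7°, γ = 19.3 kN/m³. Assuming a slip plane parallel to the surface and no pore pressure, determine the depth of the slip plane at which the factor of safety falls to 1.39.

z = 1.55 m

Setting FS = 1.39 in FS = [c + γz cos²β tanφ] / [γz sinβ cosβ] and solving for z:
z = c / [γ cosβ (FS·sinβ − cosβ·tanφ)]
  = 13.2 / [19.3·cos41.3°·(1.39·sin41.3° − cos41.3°·tan23.7°)]
  = 13.2 / [19.3·0.7513·(1.39·0.6600 − 0.7513·0.4390)]
  = 13.2 / 8.5201 = 1.549 m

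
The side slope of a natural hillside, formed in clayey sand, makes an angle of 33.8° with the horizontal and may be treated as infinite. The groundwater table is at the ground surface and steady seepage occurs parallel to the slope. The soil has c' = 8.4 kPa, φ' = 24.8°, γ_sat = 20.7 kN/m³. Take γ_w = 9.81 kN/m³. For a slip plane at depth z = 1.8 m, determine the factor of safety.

With seepage parallel to the slope and the water table at the surface, the effective normal stress on the slip plane uses the buoyant unit weight γ' = γ_sat − γ_w while the driving shear stress uses γ_sat:
FS = [c' + γ' z cos²β tanφ'] / [γ_sat z sinβ cosβ]
γ' = 20.7 − 9.81 = 10.89 kN/m³
Numerator = 8.4 + 10.89·1.8·cos²33.8°·tan24.8° = 8.4 + 10.89·1.8·0.6905·0.4621 = 14.654 kPa
Denominator = 20.7·1.8·sin33.8°·cos33.8° = 20.7·1.8·0.5563·0.8310 = 17.224 kPa
FS = 14.654 / 17.224 = 0.851

FS = 0.85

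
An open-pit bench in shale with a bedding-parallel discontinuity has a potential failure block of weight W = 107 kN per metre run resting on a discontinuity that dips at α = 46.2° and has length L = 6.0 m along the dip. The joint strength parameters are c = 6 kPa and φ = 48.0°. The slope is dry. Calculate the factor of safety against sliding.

Resolving the block weight along and normal to the plane and applying the Mohr–Coulomb strength on the joint:
N' = W cosα = 107·cos46.2° = 74.1 kN/m
Driving force T = W sinα = 107·sin46.2° = 77.2 kN/m
Resisting force R = c·L + N'·tanφ = 6·6.0 + 74.1·tan48.0° = 36.0 + 82.3 = 118.3 kN/m
FS = R / T = 118.3 / 77.2 = 1.531

FS = 1.53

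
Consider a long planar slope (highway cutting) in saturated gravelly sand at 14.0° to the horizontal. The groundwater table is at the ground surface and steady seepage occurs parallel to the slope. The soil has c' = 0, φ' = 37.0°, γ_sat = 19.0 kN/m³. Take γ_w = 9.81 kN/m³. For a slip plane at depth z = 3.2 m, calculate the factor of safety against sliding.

FS = 1.46

With seepage parallel to the slope and the water table at the surface, the effective normal stress on the slip plane uses the buoyant unit weight γ' = γ_sat − γ_w while the driving shear stress uses γ_sat:
FS = [c' + γ' z cos²β tanφ'] / [γ_sat z sinβ cosβ]
(For c' = 0 this reduces to FS = (γ'/γ_sat)·tanφ'/tanβ.)
γ' = 19.0 − 9.81 = 9.19 kN/m³
Numerator = 0.0 + 9.19·3.2·cos²14.0°·tan37.0° = 0.0 + 9.19·3.2·0.9415·0.7536 = 20.864 kPa
Denominator = 19.0·3.2·sin14.0°·cos14.0° = 19.0·3.2·0.2419·0.9703 = 14.272 kPa
FS = 20.864 / 14.272 = 1.462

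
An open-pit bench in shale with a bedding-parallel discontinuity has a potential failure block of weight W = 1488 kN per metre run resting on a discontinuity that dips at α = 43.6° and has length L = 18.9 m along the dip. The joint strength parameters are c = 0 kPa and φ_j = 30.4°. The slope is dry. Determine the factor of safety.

FS = 0.62

Resolving the block weight along and normal to the plane and applying the Mohr–Coulomb strength on the joint:
N' = W cosα = 1488·cos43.6° = 1077.6 kN/m
Driving force T = W sinα = 1488·sin43.6° = 1026.2 kN/m
Resisting force R = c·L + N'·tanφ_j = 0·18.9 + 1077.6·tan30.4° = 0.0 + 632.2 = 632.2 kN/m
FS = R / T = 632.2 / 1026.2 = 0.616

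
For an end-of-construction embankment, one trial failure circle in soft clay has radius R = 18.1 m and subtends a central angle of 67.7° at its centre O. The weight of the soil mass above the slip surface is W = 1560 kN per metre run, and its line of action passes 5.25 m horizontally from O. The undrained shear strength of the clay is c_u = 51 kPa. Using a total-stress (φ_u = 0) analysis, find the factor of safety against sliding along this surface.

Taking moments about the centre O, the resisting moment is provided by the undrained shear strength acting along the arc:
Arc length L_a = R·θ = 18.1·(67.7°·π/180) = 18.1·1.1816 = 21.39 m
M_R = c_u·L_a·R = 51·21.39·18.1 = 19742.1 kN·m/m
M_D = W·d = 1560·5.25 = 8190.0 kN·m/m
FS = M_R / M_D = 19742.1 / 8190.0 = 2.411

FS = 2.41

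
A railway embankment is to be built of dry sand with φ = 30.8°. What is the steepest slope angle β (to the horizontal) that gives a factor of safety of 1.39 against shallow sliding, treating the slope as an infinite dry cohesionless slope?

β = 23.2°

For an infinite dry cohesionless slope FS = tanφ/tanβ, so tanβ = tanφ / FS.
tanβ = tan30.8° / 1.39 = 0.5961 / 1.39 = 0.4289
β = arctan(0.4289) = 23.21°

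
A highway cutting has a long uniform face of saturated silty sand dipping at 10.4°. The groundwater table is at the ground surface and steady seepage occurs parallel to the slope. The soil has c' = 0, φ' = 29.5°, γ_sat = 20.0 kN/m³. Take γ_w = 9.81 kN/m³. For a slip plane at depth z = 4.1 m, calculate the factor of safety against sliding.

FS = 1.57

With seepage parallel to the slope and the water table at the surface, the effective normal stress on the slip plane uses the buoyant unit weight γ' = γ_sat − γ_w while the driving shear stress uses γ_sat:
FS = [c' + γ' z cos²β tanφ'] / [γ_sat z sinβ cosβ]
(For c' = 0 this reduces to FS = (γ'/γ_sat)·tanφ'/tanβ.)
γ' = 20.0 − 9.81 = 10.19 kN/m³
Numerator = 0.0 + 10.19·4.1·cos²10.4°·tan29.5° = 0.0 + 10.19·4.1·0.9674·0.5658 = 22.867 kPa
Denominator = 20.0·4.1·sin10.4°·cos10.4° = 20.0·4.1·0.1805·0.9836 = 14.559 kPa
FS = 22.867 / 14.559 = 1.571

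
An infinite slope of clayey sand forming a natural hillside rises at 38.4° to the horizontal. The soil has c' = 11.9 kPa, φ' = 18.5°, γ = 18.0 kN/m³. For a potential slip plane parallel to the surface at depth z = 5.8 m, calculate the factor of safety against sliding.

FS = 0.66

For an infinite slope with a slip plane parallel to the surface (no pore pressure): FS = [c' + γz cos²β tanφ'] / [γz sinβ cosβ].
γz = 18.0·5.8 = 104.40 kN/m²
Numerator = 11.9 + 104.40·cos²38.4°·tan18.5° = 11.9 + 104.40·0.6142·0.3346 = 33.354 kPa
Denominator = 104.40·sin38.4°·cos38.4° = 104.40·0.6211·0.7837 = 50.821 kPa
FS = 33.354 / 50.821 = 0.656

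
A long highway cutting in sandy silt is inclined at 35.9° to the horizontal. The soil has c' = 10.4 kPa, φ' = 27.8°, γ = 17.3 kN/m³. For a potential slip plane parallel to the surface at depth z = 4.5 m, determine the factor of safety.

FS = 1.01

For an infinite slope with a slip plane parallel to the surface (no pore pressure): FS = [c' + γz cos²β tanφ'] / [γz sinβ cosβ].
γz = 17.3·4.5 = 77.85 kN/m²
Numerator = 10.4 + 77.85·cos²35.9°·tan27.8° = 10.4 + 77.85·0.6562·0.5272 = 37.333 kPa
Denominator = 77.85·sin35.9°·cos35.9° = 77.85·0.5864·0.8100 = 36.978 kPa
FS = 37.333 / 36.978 = 1.010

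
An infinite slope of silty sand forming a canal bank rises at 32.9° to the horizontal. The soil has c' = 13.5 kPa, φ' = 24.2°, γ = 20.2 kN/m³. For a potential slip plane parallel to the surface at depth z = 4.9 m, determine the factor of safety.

For an infinite slope with a slip plane parallel to the surface (no pore pressure): FS = [c' + γz cos²β tanφ'] / [γz sinβ cosβ].
γz = 20.2·4.9 = 98.98 kN/m²
Numerator = 13.5 + 98.98·cos²32.9°·tan24.2° = 13.5 + 98.98·0.7050·0.4494 = 44.859 kPa
Denominator = 98.98·sin32.9°·cos32.9° = 98.98·0.5432·0.8396 = 45.141 kPa
FS = 44.859 / 45.141 = 0.994

FS = 0.99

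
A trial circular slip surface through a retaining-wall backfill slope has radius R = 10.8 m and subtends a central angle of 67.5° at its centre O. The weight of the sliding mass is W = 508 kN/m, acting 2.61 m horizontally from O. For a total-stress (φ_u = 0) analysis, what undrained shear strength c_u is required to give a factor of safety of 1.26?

c_u = 12.2 kPa

FS = c_u·L_a·R / (W·d), so c_u = FS·W·d / (L_a·R).
Arc length L_a = R·θ = 10.8·(67.5°·π/180) = 10.8·1.1781 = 12.72 m
c_u = 1.26·508·2.61 / (12.72·10.8) = 1670.6 / 137.41 = 12.16 kPa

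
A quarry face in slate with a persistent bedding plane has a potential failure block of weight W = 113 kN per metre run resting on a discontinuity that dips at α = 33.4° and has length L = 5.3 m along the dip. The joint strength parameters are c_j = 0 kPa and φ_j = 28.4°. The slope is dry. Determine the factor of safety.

Resolving the block weight along and normal to the plane and applying the Mohr–Coulomb strength on the joint:
N' = W cosα = 113·cos33.4° = 94.3 kN/m
Driving force T = W sinα = 113·sin33.4° = 62.2 kN/m
Resisting force R = c_j·L + N'·tanφ_j = 0·5.3 + 94.3·tan28.4° = 0.0 + 51.0 = 51.0 kN/m
FS = R / T = 51.0 / 62.2 = 0.820

FS = 0.82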